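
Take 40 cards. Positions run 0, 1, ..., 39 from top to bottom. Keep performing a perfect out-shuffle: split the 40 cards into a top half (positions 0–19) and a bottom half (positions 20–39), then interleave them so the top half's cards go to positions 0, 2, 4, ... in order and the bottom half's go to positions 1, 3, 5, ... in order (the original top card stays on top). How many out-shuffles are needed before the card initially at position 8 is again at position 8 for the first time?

Follow position 8 under repeated out-shuffles:
8 → 16 → 32 → 25 → 11 → 22 → 5 → 10 → 20 → 1 → 2 → 4 → 8
It first returns after 12 out-shuffles.

12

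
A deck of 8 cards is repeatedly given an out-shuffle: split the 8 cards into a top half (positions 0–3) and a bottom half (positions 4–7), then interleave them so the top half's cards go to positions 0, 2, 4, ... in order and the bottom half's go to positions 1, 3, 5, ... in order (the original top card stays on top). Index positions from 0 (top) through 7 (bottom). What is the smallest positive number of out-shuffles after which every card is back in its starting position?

3

The out-shuffle permutes the 8 positions with cycle lengths [1, 1, 3, 3].
Every card is home exactly when every cycle has completed a whole number of laps, i.e. after lcm(1, 3) = 3 out-shuffles.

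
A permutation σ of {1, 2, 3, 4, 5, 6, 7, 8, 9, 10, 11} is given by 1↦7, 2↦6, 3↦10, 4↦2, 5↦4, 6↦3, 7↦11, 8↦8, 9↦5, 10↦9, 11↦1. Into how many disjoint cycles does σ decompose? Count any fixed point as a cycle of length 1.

3

Cycle decomposition: (1 7 11) (2 6 3 10 9 5 4) (8).
3 cycles.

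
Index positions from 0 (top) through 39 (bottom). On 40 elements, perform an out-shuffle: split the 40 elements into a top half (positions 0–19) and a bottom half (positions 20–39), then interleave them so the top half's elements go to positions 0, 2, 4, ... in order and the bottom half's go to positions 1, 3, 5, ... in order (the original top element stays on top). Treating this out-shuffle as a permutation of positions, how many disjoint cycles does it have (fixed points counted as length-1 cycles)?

6

Trace each unvisited position around until it returns:
(0) (1 2 4 8 16 32 ... len 12) (3 6 12 24 9 18 ... len 12) (7 14 28 17 34 29 ... len 12) (13 26) (39)
6 cycles in total.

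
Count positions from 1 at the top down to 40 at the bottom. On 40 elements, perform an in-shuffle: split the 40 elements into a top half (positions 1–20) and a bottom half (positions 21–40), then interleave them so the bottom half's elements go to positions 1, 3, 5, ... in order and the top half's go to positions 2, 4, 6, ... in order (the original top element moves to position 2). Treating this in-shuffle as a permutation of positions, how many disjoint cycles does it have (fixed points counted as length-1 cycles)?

Trace each unvisited position around until it returns:
(1 2 4 8 16 32 ... len 20) (3 6 12 24 7 14 ... len 20)
2 cycles in total.

2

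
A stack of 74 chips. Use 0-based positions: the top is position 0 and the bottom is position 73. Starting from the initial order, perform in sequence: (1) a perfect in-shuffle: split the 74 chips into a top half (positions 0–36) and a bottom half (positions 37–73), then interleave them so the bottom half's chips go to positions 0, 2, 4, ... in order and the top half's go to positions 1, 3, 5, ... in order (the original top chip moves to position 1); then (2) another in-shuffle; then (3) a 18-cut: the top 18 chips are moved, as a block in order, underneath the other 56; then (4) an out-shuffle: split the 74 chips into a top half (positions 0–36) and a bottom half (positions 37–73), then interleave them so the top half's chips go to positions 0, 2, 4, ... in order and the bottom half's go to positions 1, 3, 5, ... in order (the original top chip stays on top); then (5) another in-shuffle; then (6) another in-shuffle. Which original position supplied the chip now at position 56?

Undo the operations in reverse order, starting from position 56:
  undo op 6 (in-shuffle, from bottom half): 56 ← 65
  undo op 5 (in-shuffle, from top half): 65 ← 32
  undo op 4 (out-shuffle, from top half): 32 ← 16
  undo op 3 (cut 18): 16 ← 34
  undo op 2 (in-shuffle, from bottom half): 34 ← 54
  undo op 1 (in-shuffle, from bottom half): 54 ← 64
So the chip at position 56 came from original position 64.

64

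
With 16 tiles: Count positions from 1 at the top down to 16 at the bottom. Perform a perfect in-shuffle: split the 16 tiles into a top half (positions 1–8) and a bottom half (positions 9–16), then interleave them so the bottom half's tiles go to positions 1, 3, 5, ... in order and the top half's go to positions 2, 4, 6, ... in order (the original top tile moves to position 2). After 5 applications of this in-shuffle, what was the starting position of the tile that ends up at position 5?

Work backwards from position 5, undoing one in-shuffle at a time:
5 ← 11 ← 14 ← 7 ← 12 ← 6
So the tile now at position 5 started at position 6.

6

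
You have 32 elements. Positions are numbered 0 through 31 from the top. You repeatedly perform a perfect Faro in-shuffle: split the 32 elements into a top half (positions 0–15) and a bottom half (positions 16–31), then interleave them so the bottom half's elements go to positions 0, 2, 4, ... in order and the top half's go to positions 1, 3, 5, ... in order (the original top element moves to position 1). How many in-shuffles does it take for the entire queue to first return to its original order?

The in-shuffle permutes the 32 positions with cycle lengths [2, 10, 10, 10].
Every element is home exactly when every cycle has completed a whole number of laps, i.e. after lcm(2, 10) = 10 in-shuffles.

10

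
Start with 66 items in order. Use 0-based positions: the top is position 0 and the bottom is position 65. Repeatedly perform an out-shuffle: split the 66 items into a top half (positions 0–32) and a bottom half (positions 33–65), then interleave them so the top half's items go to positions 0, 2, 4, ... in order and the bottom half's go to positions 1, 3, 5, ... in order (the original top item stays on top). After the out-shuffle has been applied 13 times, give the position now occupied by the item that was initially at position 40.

Track position through each out-shuffle: 40 → 15 → 30 → 60 → 55 → ... (continuing for 13 shuffles total) → 15.

15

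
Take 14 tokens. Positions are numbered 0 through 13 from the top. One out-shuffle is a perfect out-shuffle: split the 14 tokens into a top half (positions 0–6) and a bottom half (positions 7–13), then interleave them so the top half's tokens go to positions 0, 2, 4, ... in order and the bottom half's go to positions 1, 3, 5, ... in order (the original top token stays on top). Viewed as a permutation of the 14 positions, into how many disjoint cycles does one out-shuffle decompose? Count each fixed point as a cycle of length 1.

Trace each unvisited position around until it returns:
(0) (1 2 4 8 3 6 ... len 12) (13)
3 cycles in total.

3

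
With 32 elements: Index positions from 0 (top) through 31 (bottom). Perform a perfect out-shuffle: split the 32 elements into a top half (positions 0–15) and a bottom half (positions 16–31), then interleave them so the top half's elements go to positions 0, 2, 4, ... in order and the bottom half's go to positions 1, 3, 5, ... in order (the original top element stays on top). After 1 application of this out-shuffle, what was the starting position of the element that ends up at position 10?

5

Work backwards from position 10, undoing one out-shuffle at a time:
10 ← 5
So the element now at position 10 started at position 5.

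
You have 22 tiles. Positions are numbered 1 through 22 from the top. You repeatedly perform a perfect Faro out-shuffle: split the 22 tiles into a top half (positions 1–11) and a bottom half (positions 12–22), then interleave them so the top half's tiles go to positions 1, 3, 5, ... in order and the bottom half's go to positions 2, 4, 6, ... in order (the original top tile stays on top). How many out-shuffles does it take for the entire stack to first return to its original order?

The out-shuffle permutes the 22 positions with cycle lengths [1, 1, 2, 3, 3, 6, 6].
Every tile is home exactly when every cycle has completed a whole number of laps, i.e. after lcm(1, 2, 3, 6) = 6 out-shuffles.

6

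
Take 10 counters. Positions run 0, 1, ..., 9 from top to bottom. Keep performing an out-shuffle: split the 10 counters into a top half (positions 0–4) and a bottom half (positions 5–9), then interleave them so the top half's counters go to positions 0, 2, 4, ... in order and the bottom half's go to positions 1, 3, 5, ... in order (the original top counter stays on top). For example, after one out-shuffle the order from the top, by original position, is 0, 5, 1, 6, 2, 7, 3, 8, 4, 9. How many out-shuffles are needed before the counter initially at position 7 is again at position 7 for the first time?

6

Follow position 7 under repeated out-shuffles:
7 → 5 → 1 → 2 → 4 → 8 → 7
It first returns after 6 out-shuffles.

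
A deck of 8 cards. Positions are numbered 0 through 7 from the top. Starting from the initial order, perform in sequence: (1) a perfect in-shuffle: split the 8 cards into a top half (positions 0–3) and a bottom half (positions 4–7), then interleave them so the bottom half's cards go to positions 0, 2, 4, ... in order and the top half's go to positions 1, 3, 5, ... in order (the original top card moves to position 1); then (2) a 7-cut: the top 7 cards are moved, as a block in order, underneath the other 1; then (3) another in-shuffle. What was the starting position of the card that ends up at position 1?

Undo the operations in reverse order, starting from position 1:
  undo op 3 (in-shuffle, from top half): 1 ← 0
  undo op 2 (cut 7): 0 ← 7
  undo op 1 (in-shuffle, from top half): 7 ← 3
So the card at position 1 came from original position 3.

3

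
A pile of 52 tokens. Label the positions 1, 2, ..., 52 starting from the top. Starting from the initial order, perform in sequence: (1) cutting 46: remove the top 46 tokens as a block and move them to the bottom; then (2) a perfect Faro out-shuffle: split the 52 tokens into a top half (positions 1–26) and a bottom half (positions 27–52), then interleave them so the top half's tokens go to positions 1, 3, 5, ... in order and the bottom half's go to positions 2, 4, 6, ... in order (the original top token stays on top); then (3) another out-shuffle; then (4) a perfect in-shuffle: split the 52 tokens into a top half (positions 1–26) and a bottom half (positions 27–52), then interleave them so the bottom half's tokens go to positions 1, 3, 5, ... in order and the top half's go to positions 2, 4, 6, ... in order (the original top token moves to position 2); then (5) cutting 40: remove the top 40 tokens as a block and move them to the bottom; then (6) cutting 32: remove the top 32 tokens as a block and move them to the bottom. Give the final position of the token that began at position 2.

Track the token from position 2 forward through each operation:
  after op 1 (cut 46): 2 → 8
  after op 2 (out-shuffle): 8 → 15
  after op 3 (out-shuffle): 15 → 29
  after op 4 (in-shuffle): 29 → 5
  after op 5 (cut 40): 5 → 17
  after op 6 (cut 32): 17 → 37

37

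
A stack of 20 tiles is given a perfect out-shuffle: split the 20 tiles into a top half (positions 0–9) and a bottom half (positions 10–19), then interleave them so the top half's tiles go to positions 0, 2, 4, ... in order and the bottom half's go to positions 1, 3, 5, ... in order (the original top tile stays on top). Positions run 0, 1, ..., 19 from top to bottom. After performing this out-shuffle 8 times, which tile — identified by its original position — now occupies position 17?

4

Work backwards from position 17, undoing one out-shuffle at a time:
17 ← 18 ← 9 ← 14 ← 7 ← 13 ← 16 ← 8 ← 4
So the tile now at position 17 started at position 4.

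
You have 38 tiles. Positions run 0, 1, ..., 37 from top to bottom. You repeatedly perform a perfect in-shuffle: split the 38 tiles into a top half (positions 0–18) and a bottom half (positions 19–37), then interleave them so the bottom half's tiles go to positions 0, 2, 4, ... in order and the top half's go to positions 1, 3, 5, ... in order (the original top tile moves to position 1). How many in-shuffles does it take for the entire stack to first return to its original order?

12

The in-shuffle permutes the 38 positions with cycle lengths [2, 12, 12, 12].
Every tile is home exactly when every cycle has completed a whole number of laps, i.e. after lcm(2, 12) = 12 in-shuffles.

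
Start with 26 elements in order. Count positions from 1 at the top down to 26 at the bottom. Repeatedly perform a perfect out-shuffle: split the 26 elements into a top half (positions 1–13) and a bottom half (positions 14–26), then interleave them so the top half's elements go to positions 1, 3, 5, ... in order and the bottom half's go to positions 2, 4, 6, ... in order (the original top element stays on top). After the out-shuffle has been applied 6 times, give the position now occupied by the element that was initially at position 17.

Track the element's position through each out-shuffle:
17 → 8 → 15 → 4 → 7 → 13 → 25

25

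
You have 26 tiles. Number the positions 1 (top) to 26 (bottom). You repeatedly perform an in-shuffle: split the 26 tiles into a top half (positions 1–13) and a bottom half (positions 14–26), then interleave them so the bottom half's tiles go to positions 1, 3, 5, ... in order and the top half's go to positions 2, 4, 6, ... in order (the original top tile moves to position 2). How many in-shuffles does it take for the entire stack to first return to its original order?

18

The in-shuffle permutes the 26 positions with cycle lengths [2, 6, 18].
Every tile is home exactly when every cycle has completed a whole number of laps, i.e. after lcm(2, 6, 18) = 18 in-shuffles.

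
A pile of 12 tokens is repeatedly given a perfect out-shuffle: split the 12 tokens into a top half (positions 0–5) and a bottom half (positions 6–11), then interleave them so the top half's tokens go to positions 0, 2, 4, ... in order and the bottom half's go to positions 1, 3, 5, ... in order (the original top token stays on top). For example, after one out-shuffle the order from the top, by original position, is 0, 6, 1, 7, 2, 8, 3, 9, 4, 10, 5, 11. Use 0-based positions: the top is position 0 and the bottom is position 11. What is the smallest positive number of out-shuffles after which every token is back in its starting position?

10

The out-shuffle permutes the 12 positions with cycle lengths [1, 1, 10].
Every token is home exactly when every cycle has completed a whole number of laps, i.e. after lcm(1, 10) = 10 out-shuffles.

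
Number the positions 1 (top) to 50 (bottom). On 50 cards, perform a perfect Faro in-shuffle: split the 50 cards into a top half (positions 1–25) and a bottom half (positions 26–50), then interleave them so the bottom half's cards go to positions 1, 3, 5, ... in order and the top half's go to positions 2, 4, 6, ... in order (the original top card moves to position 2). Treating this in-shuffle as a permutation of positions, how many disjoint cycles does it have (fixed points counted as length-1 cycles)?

Trace each unvisited position around until it returns:
(1 2 4 8 16 32 13 26) (3 6 12 24 48 45 39 27) (5 10 20 40 29 7 14 28) (9 18 36 21 42 33 15 30) (11 22 44 37 23 46 41 31) (17 34) (19 38 25 50 49 47 43 35)
7 cycles in total.

7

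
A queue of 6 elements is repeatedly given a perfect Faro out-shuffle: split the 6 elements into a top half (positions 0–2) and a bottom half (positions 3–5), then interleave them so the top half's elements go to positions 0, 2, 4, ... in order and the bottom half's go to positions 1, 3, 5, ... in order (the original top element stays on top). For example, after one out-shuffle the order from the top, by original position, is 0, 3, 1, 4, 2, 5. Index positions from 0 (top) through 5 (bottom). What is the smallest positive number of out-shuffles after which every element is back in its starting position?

4

The out-shuffle permutes the 6 positions with cycle lengths [1, 1, 4].
Every element is home exactly when every cycle has completed a whole number of laps, i.e. after lcm(1, 4) = 4 out-shuffles.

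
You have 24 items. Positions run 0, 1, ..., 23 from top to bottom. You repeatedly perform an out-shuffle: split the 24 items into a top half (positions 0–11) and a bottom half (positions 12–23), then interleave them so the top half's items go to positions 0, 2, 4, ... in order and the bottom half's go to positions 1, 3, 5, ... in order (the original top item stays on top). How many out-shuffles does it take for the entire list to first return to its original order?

11

The out-shuffle permutes the 24 positions with cycle lengths [1, 1, 11, 11].
Every item is home exactly when every cycle has completed a whole number of laps, i.e. after lcm(1, 11) = 11 out-shuffles.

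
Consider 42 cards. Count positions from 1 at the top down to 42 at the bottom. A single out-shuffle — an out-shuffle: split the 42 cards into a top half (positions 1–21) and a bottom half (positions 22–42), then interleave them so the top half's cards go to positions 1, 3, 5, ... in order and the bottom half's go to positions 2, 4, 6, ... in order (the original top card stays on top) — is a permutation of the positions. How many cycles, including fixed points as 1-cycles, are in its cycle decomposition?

Trace each unvisited position around until it returns:
(1) (2 3 5 9 17 33 ... len 20) (4 7 13 25 8 15 ... len 20) (42)
4 cycles in total.

4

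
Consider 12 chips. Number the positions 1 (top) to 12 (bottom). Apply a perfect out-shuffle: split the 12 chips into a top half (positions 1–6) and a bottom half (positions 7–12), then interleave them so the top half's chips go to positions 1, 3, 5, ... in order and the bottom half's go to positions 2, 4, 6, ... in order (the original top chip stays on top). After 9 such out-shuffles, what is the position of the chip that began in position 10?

11

Track the chip's position through each out-shuffle:
10 → 8 → 4 → 7 → 2 → 3 → 5 → 9 → 6 → 11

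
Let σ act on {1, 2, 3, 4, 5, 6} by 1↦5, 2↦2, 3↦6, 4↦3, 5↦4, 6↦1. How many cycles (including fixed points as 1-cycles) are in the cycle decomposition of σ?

Cycle decomposition: (1 5 4 3 6) (2).
2 cycles.

2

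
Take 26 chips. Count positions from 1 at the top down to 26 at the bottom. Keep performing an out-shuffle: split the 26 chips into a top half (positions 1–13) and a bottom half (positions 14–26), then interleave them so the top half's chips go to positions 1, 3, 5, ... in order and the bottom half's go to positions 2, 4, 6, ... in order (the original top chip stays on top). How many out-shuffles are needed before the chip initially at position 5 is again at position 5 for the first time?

Follow position 5 under repeated out-shuffles:
5 → 9 → 17 → 8 → 15 → 4 → 7 → 13 → 25 → 24 → 22 → 18 → 10 → 19 → 12 → 23 → 20 → 14 → 2 → 3 → 5
It first returns after 20 out-shuffles.

20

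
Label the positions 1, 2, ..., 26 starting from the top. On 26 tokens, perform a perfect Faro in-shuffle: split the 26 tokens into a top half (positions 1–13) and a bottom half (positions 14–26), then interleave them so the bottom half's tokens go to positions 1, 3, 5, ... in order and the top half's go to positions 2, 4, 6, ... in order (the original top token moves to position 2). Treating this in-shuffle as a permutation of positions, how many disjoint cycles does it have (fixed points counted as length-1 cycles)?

Trace each unvisited position around until it returns:
(1 2 4 8 16 5 ... len 18) (3 6 12 24 21 15) (9 18)
3 cycles in total.

3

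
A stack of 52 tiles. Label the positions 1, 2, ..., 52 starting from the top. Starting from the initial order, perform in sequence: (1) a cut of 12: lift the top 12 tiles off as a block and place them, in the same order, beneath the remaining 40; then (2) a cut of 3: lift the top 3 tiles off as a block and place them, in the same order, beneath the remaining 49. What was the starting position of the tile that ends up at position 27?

42

Undo the operations in reverse order, starting from position 27:
  undo op 2 (cut 3): 27 ← 30
  undo op 1 (cut 12): 30 ← 42
So the tile at position 27 came from original position 42.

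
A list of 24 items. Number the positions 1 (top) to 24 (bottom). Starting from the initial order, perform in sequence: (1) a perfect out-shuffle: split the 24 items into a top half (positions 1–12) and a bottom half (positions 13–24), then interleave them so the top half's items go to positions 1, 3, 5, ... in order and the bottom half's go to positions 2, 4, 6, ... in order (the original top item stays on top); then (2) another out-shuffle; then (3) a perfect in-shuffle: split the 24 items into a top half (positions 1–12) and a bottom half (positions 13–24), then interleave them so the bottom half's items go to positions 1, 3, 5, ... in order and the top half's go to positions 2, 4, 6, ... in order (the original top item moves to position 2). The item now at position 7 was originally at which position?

22

Undo the operations in reverse order, starting from position 7:
  undo op 3 (in-shuffle, from bottom half): 7 ← 16
  undo op 2 (out-shuffle, from bottom half): 16 ← 20
  undo op 1 (out-shuffle, from bottom half): 20 ← 22
So the item at position 7 came from original position 22.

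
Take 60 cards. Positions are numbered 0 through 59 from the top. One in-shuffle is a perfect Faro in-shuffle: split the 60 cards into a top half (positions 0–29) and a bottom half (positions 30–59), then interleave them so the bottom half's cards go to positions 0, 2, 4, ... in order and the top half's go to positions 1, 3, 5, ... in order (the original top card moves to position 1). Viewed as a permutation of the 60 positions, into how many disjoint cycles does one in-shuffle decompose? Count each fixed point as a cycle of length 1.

1

Trace each unvisited position around until it returns:
(0 1 3 7 15 31 ... len 60)
1 cycle in total.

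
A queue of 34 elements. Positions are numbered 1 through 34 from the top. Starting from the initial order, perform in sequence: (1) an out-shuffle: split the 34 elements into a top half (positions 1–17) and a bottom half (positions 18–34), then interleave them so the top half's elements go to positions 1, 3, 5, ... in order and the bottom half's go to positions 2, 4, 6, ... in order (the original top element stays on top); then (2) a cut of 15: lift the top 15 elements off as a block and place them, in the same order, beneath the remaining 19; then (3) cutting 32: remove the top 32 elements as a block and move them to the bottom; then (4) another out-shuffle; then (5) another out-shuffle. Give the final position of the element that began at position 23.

30

Track the element from position 23 forward through each operation:
  after op 1 (out-shuffle): 23 → 12
  after op 2 (cut 15): 12 → 31
  after op 3 (cut 32): 31 → 33
  after op 4 (out-shuffle): 33 → 32
  after op 5 (out-shuffle): 32 → 30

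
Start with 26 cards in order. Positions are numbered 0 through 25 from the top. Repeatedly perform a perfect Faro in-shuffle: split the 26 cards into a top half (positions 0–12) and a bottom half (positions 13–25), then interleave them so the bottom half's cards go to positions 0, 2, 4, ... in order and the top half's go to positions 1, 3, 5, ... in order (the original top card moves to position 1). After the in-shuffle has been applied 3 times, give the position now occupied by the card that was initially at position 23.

2

Track the card's position through each in-shuffle:
23 → 20 → 14 → 2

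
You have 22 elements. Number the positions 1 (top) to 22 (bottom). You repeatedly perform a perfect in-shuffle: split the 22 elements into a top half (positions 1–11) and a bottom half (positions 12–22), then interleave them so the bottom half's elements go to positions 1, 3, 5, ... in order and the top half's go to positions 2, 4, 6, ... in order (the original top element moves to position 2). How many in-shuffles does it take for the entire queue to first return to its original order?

11

The in-shuffle permutes the 22 positions with cycle lengths [11, 11].
Every element is home exactly when every cycle has completed a whole number of laps, i.e. after lcm(11) = 11 in-shuffles.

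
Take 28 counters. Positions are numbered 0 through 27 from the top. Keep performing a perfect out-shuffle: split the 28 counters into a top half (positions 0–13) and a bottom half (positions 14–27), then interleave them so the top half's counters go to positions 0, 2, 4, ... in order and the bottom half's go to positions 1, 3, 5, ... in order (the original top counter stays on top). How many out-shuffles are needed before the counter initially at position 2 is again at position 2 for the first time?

18

Follow position 2 under repeated out-shuffles:
2 → 4 → 8 → 16 → 5 → 10 → 20 → 13 → 26 → 25 → 23 → 19 → 11 → 22 → 17 → 7 → 14 → 1 → 2
It first returns after 18 out-shuffles.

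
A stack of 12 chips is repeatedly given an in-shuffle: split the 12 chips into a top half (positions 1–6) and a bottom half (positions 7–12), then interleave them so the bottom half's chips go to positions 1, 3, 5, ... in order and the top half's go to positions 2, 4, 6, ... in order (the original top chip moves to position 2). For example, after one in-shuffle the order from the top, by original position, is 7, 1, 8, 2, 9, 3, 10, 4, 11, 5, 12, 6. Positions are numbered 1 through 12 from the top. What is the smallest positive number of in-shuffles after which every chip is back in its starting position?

12

The in-shuffle permutes the 12 positions with cycle lengths [12].
Every chip is home exactly when every cycle has completed a whole number of laps, i.e. after lcm(12) = 12 in-shuffles.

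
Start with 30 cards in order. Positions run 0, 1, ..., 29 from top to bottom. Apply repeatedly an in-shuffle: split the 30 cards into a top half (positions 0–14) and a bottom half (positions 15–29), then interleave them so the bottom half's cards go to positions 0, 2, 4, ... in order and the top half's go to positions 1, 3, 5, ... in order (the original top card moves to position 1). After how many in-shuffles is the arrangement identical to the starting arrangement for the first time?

5

The in-shuffle permutes the 30 positions with cycle lengths [5, 5, 5, 5, 5, 5].
Every card is home exactly when every cycle has completed a whole number of laps, i.e. after lcm(5) = 5 in-shuffles.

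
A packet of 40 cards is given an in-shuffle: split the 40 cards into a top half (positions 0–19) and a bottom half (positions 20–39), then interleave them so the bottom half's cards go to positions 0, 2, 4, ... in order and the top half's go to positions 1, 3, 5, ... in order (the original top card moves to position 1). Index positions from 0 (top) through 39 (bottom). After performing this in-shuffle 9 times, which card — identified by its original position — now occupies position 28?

23

Work backwards from position 28, undoing one in-shuffle at a time:
28 ← 34 ← 37 ← 18 ← 29 ← 14 ← 27 ← 13 ← 6 ← 23
So the card now at position 28 started at position 23.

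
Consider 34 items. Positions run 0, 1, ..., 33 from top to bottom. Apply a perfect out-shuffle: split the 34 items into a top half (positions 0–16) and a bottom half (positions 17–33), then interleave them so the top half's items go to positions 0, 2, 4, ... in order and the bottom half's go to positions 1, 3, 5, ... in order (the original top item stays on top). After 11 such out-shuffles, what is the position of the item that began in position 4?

Track the item's position through each out-shuffle:
4 → 8 → 16 → 32 → 31 → 29 → 25 → 17 → 1 → 2 → 4 → 8

8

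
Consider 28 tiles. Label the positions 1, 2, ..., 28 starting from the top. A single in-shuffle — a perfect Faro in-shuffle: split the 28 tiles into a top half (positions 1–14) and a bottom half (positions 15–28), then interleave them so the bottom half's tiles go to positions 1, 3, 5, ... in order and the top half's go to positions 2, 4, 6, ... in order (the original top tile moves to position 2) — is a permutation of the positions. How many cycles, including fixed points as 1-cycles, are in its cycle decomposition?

1

Trace each unvisited position around until it returns:
(1 2 4 8 16 3 ... len 28)
1 cycle in total.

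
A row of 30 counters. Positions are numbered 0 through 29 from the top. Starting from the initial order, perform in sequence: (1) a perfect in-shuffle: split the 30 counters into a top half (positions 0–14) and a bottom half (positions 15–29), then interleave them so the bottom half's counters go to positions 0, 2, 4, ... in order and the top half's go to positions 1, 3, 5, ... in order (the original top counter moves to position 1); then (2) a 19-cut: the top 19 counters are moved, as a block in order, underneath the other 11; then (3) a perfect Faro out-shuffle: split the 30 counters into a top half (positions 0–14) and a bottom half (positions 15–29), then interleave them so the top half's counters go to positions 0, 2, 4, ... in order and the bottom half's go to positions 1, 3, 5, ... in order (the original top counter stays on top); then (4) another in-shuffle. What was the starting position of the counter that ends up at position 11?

Undo the operations in reverse order, starting from position 11:
  undo op 4 (in-shuffle, from top half): 11 ← 5
  undo op 3 (out-shuffle, from bottom half): 5 ← 17
  undo op 2 (cut 19): 17 ← 6
  undo op 1 (in-shuffle, from bottom half): 6 ← 18
So the counter at position 11 came from original position 18.

18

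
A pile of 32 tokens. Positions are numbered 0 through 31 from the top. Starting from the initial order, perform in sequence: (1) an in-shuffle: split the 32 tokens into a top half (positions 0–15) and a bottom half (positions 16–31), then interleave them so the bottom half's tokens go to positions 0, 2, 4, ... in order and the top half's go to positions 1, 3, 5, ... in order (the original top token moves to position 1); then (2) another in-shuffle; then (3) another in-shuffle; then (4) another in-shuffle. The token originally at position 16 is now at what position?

Track the token from position 16 forward through each operation:
  after op 1 (in-shuffle): 16 → 0
  after op 2 (in-shuffle): 0 → 1
  after op 3 (in-shuffle): 1 → 3
  after op 4 (in-shuffle): 3 → 7

7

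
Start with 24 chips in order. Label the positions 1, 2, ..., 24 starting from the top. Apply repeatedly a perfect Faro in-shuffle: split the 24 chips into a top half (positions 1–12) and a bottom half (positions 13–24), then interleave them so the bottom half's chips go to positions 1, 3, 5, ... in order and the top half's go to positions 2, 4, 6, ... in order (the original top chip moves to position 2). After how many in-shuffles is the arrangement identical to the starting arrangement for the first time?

The in-shuffle permutes the 24 positions with cycle lengths [4, 20].
Every chip is home exactly when every cycle has completed a whole number of laps, i.e. after lcm(4, 20) = 20 in-shuffles.

20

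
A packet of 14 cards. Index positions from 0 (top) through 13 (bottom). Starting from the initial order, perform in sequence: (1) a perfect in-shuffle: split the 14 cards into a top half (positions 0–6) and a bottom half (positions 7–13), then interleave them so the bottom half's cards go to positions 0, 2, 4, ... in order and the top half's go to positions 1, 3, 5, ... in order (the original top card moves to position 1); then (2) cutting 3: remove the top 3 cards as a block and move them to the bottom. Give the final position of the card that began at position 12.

7

Track the card from position 12 forward through each operation:
  after op 1 (in-shuffle): 12 → 10
  after op 2 (cut 3): 10 → 7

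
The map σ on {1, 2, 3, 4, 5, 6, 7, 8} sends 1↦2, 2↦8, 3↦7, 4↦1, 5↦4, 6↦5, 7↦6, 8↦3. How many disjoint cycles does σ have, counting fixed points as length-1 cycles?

1

Cycle decomposition: (1 2 8 3 7 6 5 4).
1 cycle.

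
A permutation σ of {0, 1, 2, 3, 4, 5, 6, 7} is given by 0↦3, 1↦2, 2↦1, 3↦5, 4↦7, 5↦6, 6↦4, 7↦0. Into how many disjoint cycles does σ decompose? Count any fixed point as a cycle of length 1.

2

Cycle decomposition: (0 3 5 6 4 7) (1 2).
2 cycles.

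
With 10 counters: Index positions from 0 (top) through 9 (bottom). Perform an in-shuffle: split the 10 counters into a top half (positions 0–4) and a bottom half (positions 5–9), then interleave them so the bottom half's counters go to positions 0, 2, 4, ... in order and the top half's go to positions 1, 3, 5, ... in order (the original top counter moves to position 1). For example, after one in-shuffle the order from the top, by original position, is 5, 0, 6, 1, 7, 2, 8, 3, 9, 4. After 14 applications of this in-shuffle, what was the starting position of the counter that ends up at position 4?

Work backwards from position 4, undoing one in-shuffle at a time:
4 ← 7 ← 3 ← 1 ← 0 ← ... ← 0 (14 steps).
So the counter now at position 4 started at position 0.

0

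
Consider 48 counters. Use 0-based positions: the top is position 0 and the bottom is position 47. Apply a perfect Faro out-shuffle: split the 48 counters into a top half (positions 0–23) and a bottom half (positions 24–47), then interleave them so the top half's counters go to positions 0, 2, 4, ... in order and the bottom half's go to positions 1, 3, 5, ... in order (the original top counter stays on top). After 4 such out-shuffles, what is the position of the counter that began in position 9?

Track the counter's position through each out-shuffle:
9 → 18 → 36 → 25 → 3

3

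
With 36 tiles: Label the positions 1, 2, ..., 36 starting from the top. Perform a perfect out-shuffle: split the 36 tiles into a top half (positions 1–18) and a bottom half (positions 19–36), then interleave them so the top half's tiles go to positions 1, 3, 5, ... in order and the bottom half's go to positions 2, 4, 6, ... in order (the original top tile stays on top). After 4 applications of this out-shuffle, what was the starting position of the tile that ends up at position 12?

Work backwards from position 12, undoing one out-shuffle at a time:
12 ← 24 ← 30 ← 33 ← 17
So the tile now at position 12 started at position 17.

17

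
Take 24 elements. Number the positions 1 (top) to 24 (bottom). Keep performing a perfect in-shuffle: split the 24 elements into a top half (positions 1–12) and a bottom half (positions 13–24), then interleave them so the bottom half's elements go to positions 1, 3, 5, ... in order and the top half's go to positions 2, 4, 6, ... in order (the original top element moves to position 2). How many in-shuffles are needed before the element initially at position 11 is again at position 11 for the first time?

20

Follow position 11 under repeated in-shuffles:
11 → 22 → 19 → 13 → 1 → 2 → 4 → 8 → 16 → 7 → 14 → 3 → 6 → 12 → 24 → 23 → 21 → 17 → 9 → 18 → 11
It first returns after 20 in-shuffles.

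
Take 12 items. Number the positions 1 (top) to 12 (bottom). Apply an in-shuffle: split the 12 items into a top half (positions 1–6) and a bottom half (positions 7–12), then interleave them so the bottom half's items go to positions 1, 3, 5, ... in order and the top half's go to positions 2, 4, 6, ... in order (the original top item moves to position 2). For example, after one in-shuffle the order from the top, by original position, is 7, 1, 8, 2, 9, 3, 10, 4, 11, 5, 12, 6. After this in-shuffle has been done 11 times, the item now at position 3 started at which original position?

Work backwards from position 3, undoing one in-shuffle at a time:
3 ← 8 ← 4 ← 2 ← 1 ← 7 ← 10 ← 5 ← 9 ← 11 ← 12 ← 6
So the item now at position 3 started at position 6.

6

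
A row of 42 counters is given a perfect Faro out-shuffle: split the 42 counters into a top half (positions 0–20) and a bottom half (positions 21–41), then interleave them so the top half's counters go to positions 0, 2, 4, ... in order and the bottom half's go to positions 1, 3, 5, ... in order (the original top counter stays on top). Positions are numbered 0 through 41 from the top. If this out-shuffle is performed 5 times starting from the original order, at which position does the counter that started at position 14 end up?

38

Track the counter's position through each out-shuffle:
14 → 28 → 15 → 30 → 19 → 38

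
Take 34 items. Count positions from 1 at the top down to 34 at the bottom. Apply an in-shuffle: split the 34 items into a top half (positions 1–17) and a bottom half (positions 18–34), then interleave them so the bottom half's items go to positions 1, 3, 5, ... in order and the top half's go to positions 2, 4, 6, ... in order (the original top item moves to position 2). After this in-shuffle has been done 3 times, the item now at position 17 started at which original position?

Work backwards from position 17, undoing one in-shuffle at a time:
17 ← 26 ← 13 ← 24
So the item now at position 17 started at position 24.

24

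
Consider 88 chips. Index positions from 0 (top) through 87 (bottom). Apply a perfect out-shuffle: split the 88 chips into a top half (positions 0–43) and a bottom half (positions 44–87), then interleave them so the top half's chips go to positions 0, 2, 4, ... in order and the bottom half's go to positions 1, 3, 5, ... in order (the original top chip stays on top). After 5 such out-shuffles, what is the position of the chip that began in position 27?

Track the chip's position through each out-shuffle:
27 → 54 → 21 → 42 → 84 → 81

81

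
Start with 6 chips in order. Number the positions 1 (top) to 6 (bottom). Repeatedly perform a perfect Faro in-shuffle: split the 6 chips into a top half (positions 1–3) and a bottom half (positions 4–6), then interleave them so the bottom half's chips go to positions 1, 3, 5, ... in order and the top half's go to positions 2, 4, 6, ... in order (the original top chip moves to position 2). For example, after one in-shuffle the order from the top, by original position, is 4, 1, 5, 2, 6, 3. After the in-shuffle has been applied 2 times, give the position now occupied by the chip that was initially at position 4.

2

Track the chip's position through each in-shuffle:
4 → 1 → 2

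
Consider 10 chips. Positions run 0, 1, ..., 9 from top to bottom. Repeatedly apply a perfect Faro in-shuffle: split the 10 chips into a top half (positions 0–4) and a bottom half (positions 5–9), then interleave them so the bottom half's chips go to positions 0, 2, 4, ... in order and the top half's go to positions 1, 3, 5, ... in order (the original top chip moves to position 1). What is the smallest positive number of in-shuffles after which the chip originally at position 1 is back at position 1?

Follow position 1 under repeated in-shuffles:
1 → 3 → 7 → 4 → 9 → 8 → 6 → 2 → 5 → 0 → 1
It first returns after 10 in-shuffles.

10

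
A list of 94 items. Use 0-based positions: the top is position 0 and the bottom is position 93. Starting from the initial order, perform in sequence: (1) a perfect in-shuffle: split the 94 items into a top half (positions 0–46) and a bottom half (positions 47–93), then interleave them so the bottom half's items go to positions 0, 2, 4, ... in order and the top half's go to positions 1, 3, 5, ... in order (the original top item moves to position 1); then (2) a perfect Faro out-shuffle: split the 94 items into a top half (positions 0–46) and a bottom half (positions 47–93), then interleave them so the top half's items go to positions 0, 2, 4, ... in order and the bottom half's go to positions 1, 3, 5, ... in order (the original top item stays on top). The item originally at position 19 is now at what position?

78

Track the item from position 19 forward through each operation:
  after op 1 (in-shuffle): 19 → 39
  after op 2 (out-shuffle): 39 → 78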